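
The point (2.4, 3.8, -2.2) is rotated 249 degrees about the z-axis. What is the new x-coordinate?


Rotation about z-axis: x' = x*cos(theta) - y*sin(theta)
= 2.4 * -0.3584 - 3.8 * -0.9336
= 2.6875


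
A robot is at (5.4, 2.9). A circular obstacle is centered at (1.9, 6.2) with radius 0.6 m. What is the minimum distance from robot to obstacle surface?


center_dist = sqrt((5.4-1.9)^2 + (2.9-6.2)^2)
= sqrt(12.25 + 10.89)
= 4.8104
min_dist = center_dist - radius = 4.8104 - 0.6 = 4.2104 m


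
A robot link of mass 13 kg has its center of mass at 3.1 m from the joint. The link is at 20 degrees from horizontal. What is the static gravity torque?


tau = m*g*L*cos(angle)
= 13 * 9.81 * 3.1 * cos(20 deg)
= 13 * 9.81 * 3.1 * 0.9397
= 371.5009 Nm


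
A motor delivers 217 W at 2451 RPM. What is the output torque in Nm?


omega = 2451 * 2*pi/60 = 256.6681 rad/s
tau = P / omega = 217 / 256.6681
= 0.8454 Nm


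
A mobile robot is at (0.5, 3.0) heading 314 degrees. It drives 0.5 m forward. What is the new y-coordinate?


y_new = y0 + d*sin(theta)
= 3.0 + 0.5*sin(314)
= 3.0 + -0.3597
= 2.6403


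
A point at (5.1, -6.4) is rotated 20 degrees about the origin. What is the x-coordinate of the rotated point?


x' = x*cos(theta) - y*sin(theta)
cos(20 deg) = 0.9397, sin(20 deg) = 0.342
x' = 5.1 * 0.9397 - -6.4 * 0.342
= 4.7924 - -2.1889
= 6.9814


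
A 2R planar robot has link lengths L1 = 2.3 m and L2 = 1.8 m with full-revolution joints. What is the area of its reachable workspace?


r_max = L1 + L2 = 4.1 m
r_min = |L1 - L2| = 0.5 m
Area = pi*(r_max^2 - r_min^2)
= pi*(16.81 - 0.25)
= pi * 16.56
= 52.0248 m^2


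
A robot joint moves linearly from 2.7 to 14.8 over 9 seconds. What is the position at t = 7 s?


s = t/T = 7/9 = 0.7778
p(t) = p0 + (pf-p0)*s
= 2.7 + (14.8 - 2.7) * 0.7778
= 12.1111


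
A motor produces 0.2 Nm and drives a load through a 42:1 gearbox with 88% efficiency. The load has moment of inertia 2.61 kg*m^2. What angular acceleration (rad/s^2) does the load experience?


tau_out = tau_motor * N * eta
= 0.2 * 42 * 0.88 = 7.392 Nm
alpha = tau_out / I = 7.392 / 2.61
= 2.8322 rad/s^2


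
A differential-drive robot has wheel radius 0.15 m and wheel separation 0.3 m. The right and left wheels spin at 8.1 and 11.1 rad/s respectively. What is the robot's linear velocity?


vR = r*wR = 0.15*8.1 = 1.215 m/s
vL = r*wL = 0.15*11.1 = 1.665 m/s
v = (vR+vL)/2 = 1.44 m/s
omega = (vR-vL)/L = -1.5 rad/s
linear velocity = 1.44 m/s


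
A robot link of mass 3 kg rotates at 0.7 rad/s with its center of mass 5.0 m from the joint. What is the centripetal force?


F = m * omega^2 * r
= 3 * 0.7^2 * 5.0
= 3 * 0.49 * 5.0
= 7.35 N


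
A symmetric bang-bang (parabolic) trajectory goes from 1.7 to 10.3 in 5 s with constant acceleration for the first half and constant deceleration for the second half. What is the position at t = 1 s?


Symmetric rest-to-rest: each phase covers (pf-p0)/2 in time T/2. 0.5*a*(T/2)^2 = (pf-p0)/2 => a = 4*(pf-p0)/T^2
a = 4*(10.3-1.7)/5^2 = 1.376
t = 1 is in the acceleration phase (t <= T/2).
p = p0 + 0.5*a*t^2 = 1.7 + 0.5*1.376*1^2
= 2.388


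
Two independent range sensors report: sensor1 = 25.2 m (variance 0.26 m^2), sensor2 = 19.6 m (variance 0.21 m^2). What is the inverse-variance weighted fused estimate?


w1 = (1/var1) / (1/var1 + 1/var2)
   = 3.8462 / (3.8462 + 4.7619) = 0.4468
w2 = 1 - w1 = 0.5532
fused = w1*s1 + w2*s2 = 11.2596 + 10.8426
= 22.1021 m


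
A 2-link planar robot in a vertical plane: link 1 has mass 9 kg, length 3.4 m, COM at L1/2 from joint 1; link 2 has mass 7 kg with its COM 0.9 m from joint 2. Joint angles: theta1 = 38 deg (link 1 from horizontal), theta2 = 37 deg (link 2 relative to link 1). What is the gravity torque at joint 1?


Horizontal distance from joint 1 to link-1 COM:
  x_c1 = (L1/2)*cos(t1) = 1.7 * 0.788 = 1.3396 m
Horizontal distance from joint 1 to link-2 COM:
  x_c2 = L1*cos(t1) + Lc2*cos(t1+t2)
       = 3.4*0.788 + 0.9*0.2588 = 2.9122 m
tau1 = m1*g*x_c1 + m2*g*x_c2
     = 9*9.81*1.3396 + 7*9.81*2.9122
     = 118.2749 + 199.979
     = 318.2539 Nm


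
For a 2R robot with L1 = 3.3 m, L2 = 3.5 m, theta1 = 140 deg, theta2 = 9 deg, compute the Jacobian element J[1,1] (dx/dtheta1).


J[1,1] = -L1*sin(t1) - L2*sin(t1+t2)
= -3.3*sin(140) - 3.5*sin(149)
= -3.9238


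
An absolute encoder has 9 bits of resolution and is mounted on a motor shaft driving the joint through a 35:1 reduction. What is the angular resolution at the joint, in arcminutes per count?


counts = 2^9 = 512
effective counts at joint = 512 * 35 = 17920
resolution = 360*60 / 17920
= 1.2054 arcmin/count


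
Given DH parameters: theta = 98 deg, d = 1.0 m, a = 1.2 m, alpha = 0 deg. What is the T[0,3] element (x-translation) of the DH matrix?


T[0,3] = a * cos(theta)
= 1.2 * cos(98 deg)
= 1.2 * -0.1392
= -0.167


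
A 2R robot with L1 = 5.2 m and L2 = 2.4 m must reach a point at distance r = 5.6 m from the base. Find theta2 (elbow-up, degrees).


cos(theta2) = (r^2 - L1^2 - L2^2) / (2*L1*L2)
cos(theta2) = (31.36 - 27.04 - 5.76) / 24.96
cos(theta2) = -0.057692
theta2 = 93.3074 degrees


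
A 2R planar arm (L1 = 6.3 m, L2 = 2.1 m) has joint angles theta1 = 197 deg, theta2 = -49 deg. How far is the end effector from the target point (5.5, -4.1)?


End effector via forward kinematics:
x = L1*cos(t1) + L2*cos(t1+t2) = -7.8056
y = L1*sin(t1) + L2*sin(t1+t2) = -0.7291
Distance to target:
d = sqrt((5.5 - -7.8056)^2 + (-4.1 - -0.7291)^2)
= sqrt(177.0395 + 11.3629)
= 13.726 m


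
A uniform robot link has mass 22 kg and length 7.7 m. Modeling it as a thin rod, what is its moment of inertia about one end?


I = (1/3) * m * L^2
= (1/3) * 22 * 7.7^2
= 0.333333 * 22 * 59.29
= 434.7933 kg*m^2


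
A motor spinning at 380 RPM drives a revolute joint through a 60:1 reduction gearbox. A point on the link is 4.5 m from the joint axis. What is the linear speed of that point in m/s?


omega_motor = 380 * 2*pi/60 = 39.7935 rad/s
omega_joint = omega_motor / 60 = 0.6632 rad/s
v = omega_joint * r = 0.6632 * 4.5
= 2.9845 m/s


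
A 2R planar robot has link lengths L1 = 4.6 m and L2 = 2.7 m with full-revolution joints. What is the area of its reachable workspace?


r_max = L1 + L2 = 7.3 m
r_min = |L1 - L2| = 1.9 m
Area = pi*(r_max^2 - r_min^2)
= pi*(53.29 - 3.61)
= pi * 49.68
= 156.0743 m^2


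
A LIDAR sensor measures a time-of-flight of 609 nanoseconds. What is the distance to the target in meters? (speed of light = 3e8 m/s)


tof = 609 ns = 6.09e-07 s
dist = c * tof / 2
= 3e8 * 6.09e-07 / 2
= 91.35 m


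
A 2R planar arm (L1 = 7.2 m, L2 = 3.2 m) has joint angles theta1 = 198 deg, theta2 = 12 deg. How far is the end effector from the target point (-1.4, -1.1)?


End effector via forward kinematics:
x = L1*cos(t1) + L2*cos(t1+t2) = -9.6189
y = L1*sin(t1) + L2*sin(t1+t2) = -3.8249
Distance to target:
d = sqrt((-1.4 - -9.6189)^2 + (-1.1 - -3.8249)^2)
= sqrt(67.5501 + 7.4252)
= 8.6588 m


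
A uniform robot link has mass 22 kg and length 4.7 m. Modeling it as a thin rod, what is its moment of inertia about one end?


I = (1/3) * m * L^2
= (1/3) * 22 * 4.7^2
= 0.333333 * 22 * 22.09
= 161.9933 kg*m^2


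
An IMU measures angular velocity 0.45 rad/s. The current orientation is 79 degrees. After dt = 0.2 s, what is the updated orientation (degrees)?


delta_theta = w * dt = 0.45 * 0.2 = 0.09 rad
= 5.1566 deg
theta_new = 79 + 5.1566 = 84.1566 deg


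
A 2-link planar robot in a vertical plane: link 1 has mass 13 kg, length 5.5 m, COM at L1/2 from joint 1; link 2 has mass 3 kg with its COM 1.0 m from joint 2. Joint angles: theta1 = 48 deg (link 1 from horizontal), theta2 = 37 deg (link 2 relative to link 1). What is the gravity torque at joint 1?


Horizontal distance from joint 1 to link-1 COM:
  x_c1 = (L1/2)*cos(t1) = 2.75 * 0.6691 = 1.8401 m
Horizontal distance from joint 1 to link-2 COM:
  x_c2 = L1*cos(t1) + Lc2*cos(t1+t2)
       = 5.5*0.6691 + 1.0*0.0872 = 3.7674 m
tau1 = m1*g*x_c1 + m2*g*x_c2
     = 13*9.81*1.8401 + 3*9.81*3.7674
     = 234.6691 + 110.8738
     = 345.5429 Nm


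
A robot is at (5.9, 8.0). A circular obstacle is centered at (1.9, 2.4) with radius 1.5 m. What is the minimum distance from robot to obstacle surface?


center_dist = sqrt((5.9-1.9)^2 + (8.0-2.4)^2)
= sqrt(16.0 + 31.36)
= 6.8819
min_dist = center_dist - radius = 6.8819 - 1.5 = 5.3819 m


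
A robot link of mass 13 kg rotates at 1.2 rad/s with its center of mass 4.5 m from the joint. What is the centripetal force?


F = m * omega^2 * r
= 13 * 1.2^2 * 4.5
= 13 * 1.44 * 4.5
= 84.24 N


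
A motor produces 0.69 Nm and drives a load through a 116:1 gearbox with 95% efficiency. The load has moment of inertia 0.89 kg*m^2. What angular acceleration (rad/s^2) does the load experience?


tau_out = tau_motor * N * eta
= 0.69 * 116 * 0.95 = 76.038 Nm
alpha = tau_out / I = 76.038 / 0.89
= 85.436 rad/s^2


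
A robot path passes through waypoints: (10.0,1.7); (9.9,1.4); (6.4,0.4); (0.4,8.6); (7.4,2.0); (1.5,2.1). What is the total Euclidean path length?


Segment lengths:
  seg1 = sqrt((-0.1)^2 + (-0.3)^2) = 0.3162
  seg2 = sqrt((-3.5)^2 + (-1.0)^2) = 3.6401
  seg3 = sqrt((-6.0)^2 + (8.2)^2) = 10.1607
  seg4 = sqrt((7.0)^2 + (-6.6)^2) = 9.6208
  seg5 = sqrt((-5.9)^2 + (0.1)^2) = 5.9008
Total = 29.6386


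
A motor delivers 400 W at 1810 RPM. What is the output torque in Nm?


omega = 1810 * 2*pi/60 = 189.5428 rad/s
tau = P / omega = 400 / 189.5428
= 2.1103 Nm


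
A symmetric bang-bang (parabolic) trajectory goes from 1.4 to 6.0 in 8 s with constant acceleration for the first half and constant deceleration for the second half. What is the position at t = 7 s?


Symmetric rest-to-rest: each phase covers (pf-p0)/2 in time T/2. 0.5*a*(T/2)^2 = (pf-p0)/2 => a = 4*(pf-p0)/T^2
a = 4*(6.0-1.4)/8^2 = 0.2875
t = 7 is in the deceleration phase (t > T/2).
p = pf - 0.5*a*(T-t)^2 = 6.0 - 0.5*0.2875*1^2
= 5.8563


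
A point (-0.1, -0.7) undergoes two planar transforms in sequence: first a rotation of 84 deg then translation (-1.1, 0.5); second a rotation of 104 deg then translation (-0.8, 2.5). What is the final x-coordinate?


After transform 1:
x1 = cos(84)*-0.1 - sin(84)*-0.7 + -1.1 = -0.4143
y1 = sin(84)*-0.1 + cos(84)*-0.7 + 0.5 = 0.3274
After transform 2:
x2 = cos(104)*-0.4143 - sin(104)*0.3274 + -0.8
= -1.0174


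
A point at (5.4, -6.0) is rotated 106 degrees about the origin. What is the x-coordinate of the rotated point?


x' = x*cos(theta) - y*sin(theta)
cos(106 deg) = -0.2756, sin(106 deg) = 0.9613
x' = 5.4 * -0.2756 - -6.0 * 0.9613
= -1.4884 - -5.7676
= 4.2791


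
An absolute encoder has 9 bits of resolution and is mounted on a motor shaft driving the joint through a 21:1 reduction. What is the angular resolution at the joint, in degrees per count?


counts = 2^9 = 512
effective counts at joint = 512 * 21 = 10752
resolution = 360 / 10752
= 0.0335 deg/count


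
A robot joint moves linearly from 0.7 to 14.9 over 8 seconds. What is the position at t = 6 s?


s = t/T = 6/8 = 0.75
p(t) = p0 + (pf-p0)*s
= 0.7 + (14.9 - 0.7) * 0.75
= 11.35


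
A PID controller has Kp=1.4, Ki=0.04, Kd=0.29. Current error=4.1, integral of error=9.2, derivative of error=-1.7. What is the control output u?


u = Kp*e + Ki*int(e) + Kd*de/dt
= 1.4*4.1 + 0.04*9.2 + 0.29*(-1.7)
= 5.74 + 0.368 + -0.493
= 5.615


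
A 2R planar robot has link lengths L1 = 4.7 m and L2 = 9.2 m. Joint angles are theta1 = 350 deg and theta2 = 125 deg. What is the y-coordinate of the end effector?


Convert angles to radians: theta1 = 6.1087, theta2 = 2.1817
y = L1*sin(theta1) + L2*sin(theta1+theta2)
y = -0.8161 + 8.338
y = 7.5219


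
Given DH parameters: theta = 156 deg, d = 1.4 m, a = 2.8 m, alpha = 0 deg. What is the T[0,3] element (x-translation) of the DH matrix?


T[0,3] = a * cos(theta)
= 2.8 * cos(156 deg)
= 2.8 * -0.9135
= -2.5579


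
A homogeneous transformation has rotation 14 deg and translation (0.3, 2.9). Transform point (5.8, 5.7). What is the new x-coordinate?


x' = cos(theta)*px - sin(theta)*py + tx
= 0.9703*5.8 - 0.2419*5.7 + 0.3
= 4.5488


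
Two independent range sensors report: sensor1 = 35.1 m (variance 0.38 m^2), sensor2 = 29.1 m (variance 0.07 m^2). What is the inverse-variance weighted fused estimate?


w1 = (1/var1) / (1/var1 + 1/var2)
   = 2.6316 / (2.6316 + 14.2857) = 0.1556
w2 = 1 - w1 = 0.8444
fused = w1*s1 + w2*s2 = 5.46 + 24.5733
= 30.0333 m


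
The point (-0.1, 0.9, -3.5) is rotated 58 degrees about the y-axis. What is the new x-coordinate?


Rotation about y-axis: x' = x*cos(theta) + z*sin(theta)
= -0.1 * 0.5299 + -3.5 * 0.848
= -3.0212


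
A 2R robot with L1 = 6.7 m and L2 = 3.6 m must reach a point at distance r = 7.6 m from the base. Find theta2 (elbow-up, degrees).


cos(theta2) = (r^2 - L1^2 - L2^2) / (2*L1*L2)
cos(theta2) = (57.76 - 44.89 - 12.96) / 48.24
cos(theta2) = -0.001866
theta2 = 90.1069 degrees


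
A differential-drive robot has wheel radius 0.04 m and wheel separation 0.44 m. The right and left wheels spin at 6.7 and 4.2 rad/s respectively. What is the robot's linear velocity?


vR = r*wR = 0.04*6.7 = 0.268 m/s
vL = r*wL = 0.04*4.2 = 0.168 m/s
v = (vR+vL)/2 = 0.218 m/s
omega = (vR-vL)/L = 0.2273 rad/s
linear velocity = 0.218 m/s


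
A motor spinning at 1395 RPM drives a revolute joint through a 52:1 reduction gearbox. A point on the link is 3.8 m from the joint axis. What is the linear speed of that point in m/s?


omega_motor = 1395 * 2*pi/60 = 146.0841 rad/s
omega_joint = omega_motor / 52 = 2.8093 rad/s
v = omega_joint * r = 2.8093 * 3.8
= 10.6754 m/s


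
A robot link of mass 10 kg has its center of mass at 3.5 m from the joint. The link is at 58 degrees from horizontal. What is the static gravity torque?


tau = m*g*L*cos(angle)
= 10 * 9.81 * 3.5 * cos(58 deg)
= 10 * 9.81 * 3.5 * 0.5299
= 181.9478 Nm


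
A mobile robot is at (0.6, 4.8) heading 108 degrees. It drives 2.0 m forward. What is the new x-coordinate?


x_new = x0 + d*cos(theta)
= 0.6 + 2.0*cos(108)
= 0.6 + -0.618
= -0.018


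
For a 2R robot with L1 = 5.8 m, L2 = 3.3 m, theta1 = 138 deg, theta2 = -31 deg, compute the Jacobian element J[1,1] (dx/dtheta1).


J[1,1] = -L1*sin(t1) - L2*sin(t1+t2)
= -5.8*sin(138) - 3.3*sin(107)
= -7.0368


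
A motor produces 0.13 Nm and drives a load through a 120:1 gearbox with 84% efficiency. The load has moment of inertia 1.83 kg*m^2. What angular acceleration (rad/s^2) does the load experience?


tau_out = tau_motor * N * eta
= 0.13 * 120 * 0.84 = 13.104 Nm
alpha = tau_out / I = 13.104 / 1.83
= 7.1607 rad/s^2


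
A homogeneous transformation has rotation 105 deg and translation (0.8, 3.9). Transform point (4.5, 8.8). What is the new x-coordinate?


x' = cos(theta)*px - sin(theta)*py + tx
= -0.2588*4.5 - 0.9659*8.8 + 0.8
= -8.8648


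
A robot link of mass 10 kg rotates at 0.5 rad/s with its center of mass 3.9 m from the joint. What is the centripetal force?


F = m * omega^2 * r
= 10 * 0.5^2 * 3.9
= 10 * 0.25 * 3.9
= 9.75 N


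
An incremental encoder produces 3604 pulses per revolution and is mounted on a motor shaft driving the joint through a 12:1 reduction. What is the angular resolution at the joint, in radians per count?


counts per rev = 3604
effective counts at joint = 3604 * 12 = 43248
resolution = 2*pi / 43248
= 1.4528e-04 rad/count


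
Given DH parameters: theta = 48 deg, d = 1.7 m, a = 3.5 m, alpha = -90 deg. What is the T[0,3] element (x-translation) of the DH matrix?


T[0,3] = a * cos(theta)
= 3.5 * cos(48 deg)
= 3.5 * 0.6691
= 2.342


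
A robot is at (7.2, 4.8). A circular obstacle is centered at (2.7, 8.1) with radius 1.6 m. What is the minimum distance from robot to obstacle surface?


center_dist = sqrt((7.2-2.7)^2 + (4.8-8.1)^2)
= sqrt(20.25 + 10.89)
= 5.5803
min_dist = center_dist - radius = 5.5803 - 1.6 = 3.9803 m


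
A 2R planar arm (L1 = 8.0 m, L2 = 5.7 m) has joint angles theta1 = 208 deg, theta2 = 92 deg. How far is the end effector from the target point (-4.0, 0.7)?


End effector via forward kinematics:
x = L1*cos(t1) + L2*cos(t1+t2) = -4.2136
y = L1*sin(t1) + L2*sin(t1+t2) = -8.6921
Distance to target:
d = sqrt((-4.0 - -4.2136)^2 + (0.7 - -8.6921)^2)
= sqrt(0.0456 + 88.2119)
= 9.3945 m


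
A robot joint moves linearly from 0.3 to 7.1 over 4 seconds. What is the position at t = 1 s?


s = t/T = 1/4 = 0.25
p(t) = p0 + (pf-p0)*s
= 0.3 + (7.1 - 0.3) * 0.25
= 2.0


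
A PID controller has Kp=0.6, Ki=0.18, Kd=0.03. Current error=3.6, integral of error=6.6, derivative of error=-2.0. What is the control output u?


u = Kp*e + Ki*int(e) + Kd*de/dt
= 0.6*3.6 + 0.18*6.6 + 0.03*(-2.0)
= 2.16 + 1.188 + -0.06
= 3.288


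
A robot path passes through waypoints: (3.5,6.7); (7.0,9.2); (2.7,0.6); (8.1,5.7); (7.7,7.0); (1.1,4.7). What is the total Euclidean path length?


Segment lengths:
  seg1 = sqrt((3.5)^2 + (2.5)^2) = 4.3012
  seg2 = sqrt((-4.3)^2 + (-8.6)^2) = 9.6151
  seg3 = sqrt((5.4)^2 + (5.1)^2) = 7.4277
  seg4 = sqrt((-0.4)^2 + (1.3)^2) = 1.3601
  seg5 = sqrt((-6.6)^2 + (-2.3)^2) = 6.9893
Total = 29.6933


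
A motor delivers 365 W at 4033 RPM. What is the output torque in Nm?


omega = 4033 * 2*pi/60 = 422.3348 rad/s
tau = P / omega = 365 / 422.3348
= 0.8642 Nm


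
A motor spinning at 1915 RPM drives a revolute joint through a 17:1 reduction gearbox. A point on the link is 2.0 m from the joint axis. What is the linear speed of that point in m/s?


omega_motor = 1915 * 2*pi/60 = 200.5383 rad/s
omega_joint = omega_motor / 17 = 11.7964 rad/s
v = omega_joint * r = 11.7964 * 2.0
= 23.5927 m/s


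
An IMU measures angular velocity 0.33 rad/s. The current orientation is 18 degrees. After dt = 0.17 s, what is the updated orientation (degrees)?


delta_theta = w * dt = 0.33 * 0.17 = 0.0561 rad
= 3.2143 deg
theta_new = 18 + 3.2143 = 21.2143 deg


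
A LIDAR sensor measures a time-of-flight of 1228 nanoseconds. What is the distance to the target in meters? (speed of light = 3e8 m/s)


tof = 1228 ns = 1.228e-06 s
dist = c * tof / 2
= 3e8 * 1.228e-06 / 2
= 184.2 m


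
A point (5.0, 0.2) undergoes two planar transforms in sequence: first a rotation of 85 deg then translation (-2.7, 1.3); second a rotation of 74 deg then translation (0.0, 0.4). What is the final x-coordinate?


After transform 1:
x1 = cos(85)*5.0 - sin(85)*0.2 + -2.7 = -2.4635
y1 = sin(85)*5.0 + cos(85)*0.2 + 1.3 = 6.2984
After transform 2:
x2 = cos(74)*-2.4635 - sin(74)*6.2984 + 0.0
= -6.7334


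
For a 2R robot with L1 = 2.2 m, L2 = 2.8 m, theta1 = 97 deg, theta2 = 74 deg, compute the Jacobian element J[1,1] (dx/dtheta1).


J[1,1] = -L1*sin(t1) - L2*sin(t1+t2)
= -2.2*sin(97) - 2.8*sin(171)
= -2.6216


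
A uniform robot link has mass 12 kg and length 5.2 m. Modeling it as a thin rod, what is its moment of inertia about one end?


I = (1/3) * m * L^2
= (1/3) * 12 * 5.2^2
= 0.333333 * 12 * 27.04
= 108.16 kg*m^2


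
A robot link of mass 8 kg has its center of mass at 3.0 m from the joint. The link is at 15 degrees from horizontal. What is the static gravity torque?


tau = m*g*L*cos(angle)
= 8 * 9.81 * 3.0 * cos(15 deg)
= 8 * 9.81 * 3.0 * 0.9659
= 227.4176 Nm


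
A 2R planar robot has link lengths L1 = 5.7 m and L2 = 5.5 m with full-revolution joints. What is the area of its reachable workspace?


r_max = L1 + L2 = 11.2 m
r_min = |L1 - L2| = 0.2 m
Area = pi*(r_max^2 - r_min^2)
= pi*(125.44 - 0.04)
= pi * 125.4
= 393.9557 m^2


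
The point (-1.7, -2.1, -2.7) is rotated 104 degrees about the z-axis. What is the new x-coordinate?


Rotation about z-axis: x' = x*cos(theta) - y*sin(theta)
= -1.7 * -0.2419 - -2.1 * 0.9703
= 2.4489


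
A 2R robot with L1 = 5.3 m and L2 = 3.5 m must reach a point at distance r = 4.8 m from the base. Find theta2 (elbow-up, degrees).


cos(theta2) = (r^2 - L1^2 - L2^2) / (2*L1*L2)
cos(theta2) = (23.04 - 28.09 - 12.25) / 37.1
cos(theta2) = -0.466307
theta2 = 117.7949 degrees


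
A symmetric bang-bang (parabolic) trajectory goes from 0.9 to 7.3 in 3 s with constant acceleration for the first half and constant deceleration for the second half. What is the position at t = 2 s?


Symmetric rest-to-rest: each phase covers (pf-p0)/2 in time T/2. 0.5*a*(T/2)^2 = (pf-p0)/2 => a = 4*(pf-p0)/T^2
a = 4*(7.3-0.9)/3^2 = 2.8444
t = 2 is in the deceleration phase (t > T/2).
p = pf - 0.5*a*(T-t)^2 = 7.3 - 0.5*2.8444*1^2
= 5.8778


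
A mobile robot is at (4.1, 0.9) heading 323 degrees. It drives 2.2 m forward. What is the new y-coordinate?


y_new = y0 + d*sin(theta)
= 0.9 + 2.2*sin(323)
= 0.9 + -1.324
= -0.424


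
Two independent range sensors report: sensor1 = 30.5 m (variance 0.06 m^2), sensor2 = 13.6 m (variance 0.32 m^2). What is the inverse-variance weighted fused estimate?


w1 = (1/var1) / (1/var1 + 1/var2)
   = 16.6667 / (16.6667 + 3.125) = 0.8421
w2 = 1 - w1 = 0.1579
fused = w1*s1 + w2*s2 = 25.6842 + 2.1474
= 27.8316 m


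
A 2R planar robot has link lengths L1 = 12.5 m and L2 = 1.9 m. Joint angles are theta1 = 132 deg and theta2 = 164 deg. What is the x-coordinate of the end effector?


Convert angles to radians: theta1 = 2.3038, theta2 = 2.8623
x = L1*cos(theta1) + L2*cos(theta1+theta2)
x = -8.3641 + 0.8329
x = -7.5312


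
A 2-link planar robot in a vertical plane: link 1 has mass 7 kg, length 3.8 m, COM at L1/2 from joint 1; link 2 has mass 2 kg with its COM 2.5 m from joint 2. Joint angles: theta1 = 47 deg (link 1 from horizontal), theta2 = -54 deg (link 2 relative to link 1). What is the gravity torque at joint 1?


Horizontal distance from joint 1 to link-1 COM:
  x_c1 = (L1/2)*cos(t1) = 1.9 * 0.682 = 1.2958 m
Horizontal distance from joint 1 to link-2 COM:
  x_c2 = L1*cos(t1) + Lc2*cos(t1+t2)
       = 3.8*0.682 + 2.5*0.9925 = 5.073 m
tau1 = m1*g*x_c1 + m2*g*x_c2
     = 7*9.81*1.2958 + 2*9.81*5.073
     = 88.9824 + 99.5315
     = 188.5138 Nm


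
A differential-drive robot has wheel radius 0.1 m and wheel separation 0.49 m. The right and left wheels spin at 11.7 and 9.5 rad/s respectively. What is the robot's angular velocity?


vR = r*wR = 0.1*11.7 = 1.17 m/s
vL = r*wL = 0.1*9.5 = 0.95 m/s
v = (vR+vL)/2 = 1.06 m/s
omega = (vR-vL)/L = 0.449 rad/s
angular velocity = 0.449 rad/s


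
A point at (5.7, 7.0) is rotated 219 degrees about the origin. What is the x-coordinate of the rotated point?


x' = x*cos(theta) - y*sin(theta)
cos(219 deg) = -0.7771, sin(219 deg) = -0.6293
x' = 5.7 * -0.7771 - 7.0 * -0.6293
= -4.4297 - -4.4052
= -0.0245


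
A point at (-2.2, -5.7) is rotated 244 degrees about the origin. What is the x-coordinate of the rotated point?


x' = x*cos(theta) - y*sin(theta)
cos(244 deg) = -0.4384, sin(244 deg) = -0.8988
x' = -2.2 * -0.4384 - -5.7 * -0.8988
= 0.9644 - 5.1231
= -4.1587


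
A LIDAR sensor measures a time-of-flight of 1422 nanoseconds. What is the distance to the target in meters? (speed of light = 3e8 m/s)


tof = 1422 ns = 1.422e-06 s
dist = c * tof / 2
= 3e8 * 1.422e-06 / 2
= 213.3 m


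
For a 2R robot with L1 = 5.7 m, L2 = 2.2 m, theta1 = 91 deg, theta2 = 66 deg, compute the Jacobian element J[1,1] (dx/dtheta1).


J[1,1] = -L1*sin(t1) - L2*sin(t1+t2)
= -5.7*sin(91) - 2.2*sin(157)
= -6.5587


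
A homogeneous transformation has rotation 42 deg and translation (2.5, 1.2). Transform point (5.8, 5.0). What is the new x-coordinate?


x' = cos(theta)*px - sin(theta)*py + tx
= 0.7431*5.8 - 0.6691*5.0 + 2.5
= 3.4646


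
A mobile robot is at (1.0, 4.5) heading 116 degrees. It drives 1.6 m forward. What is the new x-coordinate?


x_new = x0 + d*cos(theta)
= 1.0 + 1.6*cos(116)
= 1.0 + -0.7014
= 0.2986


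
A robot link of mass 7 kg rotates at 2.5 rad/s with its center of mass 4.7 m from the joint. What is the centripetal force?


F = m * omega^2 * r
= 7 * 2.5^2 * 4.7
= 7 * 6.25 * 4.7
= 205.625 N


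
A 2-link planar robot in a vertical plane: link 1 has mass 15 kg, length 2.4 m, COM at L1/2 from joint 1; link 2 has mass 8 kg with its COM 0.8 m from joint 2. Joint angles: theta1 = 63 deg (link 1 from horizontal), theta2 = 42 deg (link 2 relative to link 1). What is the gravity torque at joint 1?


Horizontal distance from joint 1 to link-1 COM:
  x_c1 = (L1/2)*cos(t1) = 1.2 * 0.454 = 0.5448 m
Horizontal distance from joint 1 to link-2 COM:
  x_c2 = L1*cos(t1) + Lc2*cos(t1+t2)
       = 2.4*0.454 + 0.8*-0.2588 = 0.8825 m
tau1 = m1*g*x_c1 + m2*g*x_c2
     = 15*9.81*0.5448 + 8*9.81*0.8825
     = 80.1656 + 69.2603
     = 149.426 Nm


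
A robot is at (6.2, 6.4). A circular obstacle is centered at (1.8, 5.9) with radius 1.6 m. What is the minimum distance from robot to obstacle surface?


center_dist = sqrt((6.2-1.8)^2 + (6.4-5.9)^2)
= sqrt(19.36 + 0.25)
= 4.4283
min_dist = center_dist - radius = 4.4283 - 1.6 = 2.8283 m


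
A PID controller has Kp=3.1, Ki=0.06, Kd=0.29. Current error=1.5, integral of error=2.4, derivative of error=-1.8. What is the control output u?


u = Kp*e + Ki*int(e) + Kd*de/dt
= 3.1*1.5 + 0.06*2.4 + 0.29*(-1.8)
= 4.65 + 0.144 + -0.522
= 4.272


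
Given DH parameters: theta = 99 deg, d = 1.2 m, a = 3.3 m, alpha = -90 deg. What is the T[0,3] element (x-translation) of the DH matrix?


T[0,3] = a * cos(theta)
= 3.3 * cos(99 deg)
= 3.3 * -0.1564
= -0.5162


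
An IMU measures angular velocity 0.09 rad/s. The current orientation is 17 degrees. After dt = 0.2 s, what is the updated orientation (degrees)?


delta_theta = w * dt = 0.09 * 0.2 = 0.018 rad
= 1.0313 deg
theta_new = 17 + 1.0313 = 18.0313 deg


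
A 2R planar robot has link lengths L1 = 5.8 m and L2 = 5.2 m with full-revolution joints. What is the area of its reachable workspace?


r_max = L1 + L2 = 11.0 m
r_min = |L1 - L2| = 0.6 m
Area = pi*(r_max^2 - r_min^2)
= pi*(121.0 - 0.36)
= pi * 120.64
= 379.0017 m^2


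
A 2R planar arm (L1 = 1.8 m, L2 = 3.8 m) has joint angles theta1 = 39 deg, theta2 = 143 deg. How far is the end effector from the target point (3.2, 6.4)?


End effector via forward kinematics:
x = L1*cos(t1) + L2*cos(t1+t2) = -2.3988
y = L1*sin(t1) + L2*sin(t1+t2) = 1.0002
Distance to target:
d = sqrt((3.2 - -2.3988)^2 + (6.4 - 1.0002)^2)
= sqrt(31.3468 + 29.1583)
= 7.7785 m


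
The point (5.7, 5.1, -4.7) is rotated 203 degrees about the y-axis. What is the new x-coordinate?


Rotation about y-axis: x' = x*cos(theta) + z*sin(theta)
= 5.7 * -0.9205 + -4.7 * -0.3907
= -3.4104


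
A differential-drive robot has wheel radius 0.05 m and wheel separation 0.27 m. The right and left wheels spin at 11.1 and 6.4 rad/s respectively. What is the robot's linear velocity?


vR = r*wR = 0.05*11.1 = 0.555 m/s
vL = r*wL = 0.05*6.4 = 0.32 m/s
v = (vR+vL)/2 = 0.4375 m/s
omega = (vR-vL)/L = 0.8704 rad/s
linear velocity = 0.4375 m/s


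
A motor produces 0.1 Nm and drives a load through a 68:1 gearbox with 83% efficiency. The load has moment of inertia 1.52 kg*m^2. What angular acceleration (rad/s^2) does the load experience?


tau_out = tau_motor * N * eta
= 0.1 * 68 * 0.83 = 5.644 Nm
alpha = tau_out / I = 5.644 / 1.52
= 3.7132 rad/s^2


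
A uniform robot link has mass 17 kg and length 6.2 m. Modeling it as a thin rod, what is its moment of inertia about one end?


I = (1/3) * m * L^2
= (1/3) * 17 * 6.2^2
= 0.333333 * 17 * 38.44
= 217.8267 kg*m^2


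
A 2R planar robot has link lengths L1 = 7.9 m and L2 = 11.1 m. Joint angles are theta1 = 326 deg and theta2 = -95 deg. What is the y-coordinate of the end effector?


Convert angles to radians: theta1 = 5.6898, theta2 = -1.6581
y = L1*sin(theta1) + L2*sin(theta1+theta2)
y = -4.4176 + -8.6263
y = -13.0439


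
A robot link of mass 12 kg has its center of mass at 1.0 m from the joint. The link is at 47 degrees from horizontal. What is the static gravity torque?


tau = m*g*L*cos(angle)
= 12 * 9.81 * 1.0 * cos(47 deg)
= 12 * 9.81 * 1.0 * 0.682
= 80.2848 Nm


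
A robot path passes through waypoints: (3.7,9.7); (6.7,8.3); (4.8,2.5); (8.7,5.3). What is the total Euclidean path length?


Segment lengths:
  seg1 = sqrt((3.0)^2 + (-1.4)^2) = 3.3106
  seg2 = sqrt((-1.9)^2 + (-5.8)^2) = 6.1033
  seg3 = sqrt((3.9)^2 + (2.8)^2) = 4.801
Total = 14.2149


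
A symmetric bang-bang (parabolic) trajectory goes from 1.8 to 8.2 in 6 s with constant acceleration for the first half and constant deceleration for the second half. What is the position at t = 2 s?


Symmetric rest-to-rest: each phase covers (pf-p0)/2 in time T/2. 0.5*a*(T/2)^2 = (pf-p0)/2 => a = 4*(pf-p0)/T^2
a = 4*(8.2-1.8)/6^2 = 0.7111
t = 2 is in the acceleration phase (t <= T/2).
p = p0 + 0.5*a*t^2 = 1.8 + 0.5*0.7111*2^2
= 3.2222


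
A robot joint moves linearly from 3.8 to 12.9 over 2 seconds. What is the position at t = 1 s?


s = t/T = 1/2 = 0.5
p(t) = p0 + (pf-p0)*s
= 3.8 + (12.9 - 3.8) * 0.5
= 8.35


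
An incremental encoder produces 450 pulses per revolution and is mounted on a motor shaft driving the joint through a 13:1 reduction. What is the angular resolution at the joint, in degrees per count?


counts per rev = 450
effective counts at joint = 450 * 13 = 5850
resolution = 360 / 5850
= 0.0615 deg/count


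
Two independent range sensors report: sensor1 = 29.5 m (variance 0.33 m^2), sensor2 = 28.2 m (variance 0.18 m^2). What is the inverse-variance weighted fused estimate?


w1 = (1/var1) / (1/var1 + 1/var2)
   = 3.0303 / (3.0303 + 5.5556) = 0.3529
w2 = 1 - w1 = 0.6471
fused = w1*s1 + w2*s2 = 10.4118 + 18.2471
= 28.6588 m


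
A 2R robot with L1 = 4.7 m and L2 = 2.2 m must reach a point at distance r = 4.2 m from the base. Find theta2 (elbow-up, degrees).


cos(theta2) = (r^2 - L1^2 - L2^2) / (2*L1*L2)
cos(theta2) = (17.64 - 22.09 - 4.84) / 20.68
cos(theta2) = -0.449226
theta2 = 116.6941 degrees


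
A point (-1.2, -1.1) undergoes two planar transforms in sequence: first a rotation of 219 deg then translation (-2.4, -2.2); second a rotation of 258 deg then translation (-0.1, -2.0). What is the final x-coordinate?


After transform 1:
x1 = cos(219)*-1.2 - sin(219)*-1.1 + -2.4 = -2.1597
y1 = sin(219)*-1.2 + cos(219)*-1.1 + -2.2 = -0.59
After transform 2:
x2 = cos(258)*-2.1597 - sin(258)*-0.59 + -0.1
= -0.228


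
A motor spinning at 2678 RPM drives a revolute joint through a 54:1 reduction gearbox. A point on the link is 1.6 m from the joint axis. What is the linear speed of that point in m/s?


omega_motor = 2678 * 2*pi/60 = 280.4395 rad/s
omega_joint = omega_motor / 54 = 5.1933 rad/s
v = omega_joint * r = 5.1933 * 1.6
= 8.3093 m/s


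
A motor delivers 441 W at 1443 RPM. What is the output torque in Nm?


omega = 1443 * 2*pi/60 = 151.1106 rad/s
tau = P / omega = 441 / 151.1106
= 2.9184 Nm


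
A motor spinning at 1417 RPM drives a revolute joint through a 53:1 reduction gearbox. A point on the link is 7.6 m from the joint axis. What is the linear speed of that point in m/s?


omega_motor = 1417 * 2*pi/60 = 148.3879 rad/s
omega_joint = omega_motor / 53 = 2.7998 rad/s
v = omega_joint * r = 2.7998 * 7.6
= 21.2783 m/s


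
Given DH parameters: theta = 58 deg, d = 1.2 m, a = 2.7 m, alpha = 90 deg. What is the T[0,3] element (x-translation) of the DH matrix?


T[0,3] = a * cos(theta)
= 2.7 * cos(58 deg)
= 2.7 * 0.5299
= 1.4308


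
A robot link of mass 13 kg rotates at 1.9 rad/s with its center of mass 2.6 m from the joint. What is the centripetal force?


F = m * omega^2 * r
= 13 * 1.9^2 * 2.6
= 13 * 3.61 * 2.6
= 122.018 N


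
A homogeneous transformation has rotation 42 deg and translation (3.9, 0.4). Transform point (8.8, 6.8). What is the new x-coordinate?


x' = cos(theta)*px - sin(theta)*py + tx
= 0.7431*8.8 - 0.6691*6.8 + 3.9
= 5.8896


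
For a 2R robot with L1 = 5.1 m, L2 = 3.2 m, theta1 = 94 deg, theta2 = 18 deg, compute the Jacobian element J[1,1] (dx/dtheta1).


J[1,1] = -L1*sin(t1) - L2*sin(t1+t2)
= -5.1*sin(94) - 3.2*sin(112)
= -8.0546


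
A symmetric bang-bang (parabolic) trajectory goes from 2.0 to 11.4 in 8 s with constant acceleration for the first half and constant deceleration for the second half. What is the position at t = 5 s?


Symmetric rest-to-rest: each phase covers (pf-p0)/2 in time T/2. 0.5*a*(T/2)^2 = (pf-p0)/2 => a = 4*(pf-p0)/T^2
a = 4*(11.4-2.0)/8^2 = 0.5875
t = 5 is in the deceleration phase (t > T/2).
p = pf - 0.5*a*(T-t)^2 = 11.4 - 0.5*0.5875*3^2
= 8.7562


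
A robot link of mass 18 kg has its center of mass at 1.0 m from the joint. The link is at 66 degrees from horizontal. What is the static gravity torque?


tau = m*g*L*cos(angle)
= 18 * 9.81 * 1.0 * cos(66 deg)
= 18 * 9.81 * 1.0 * 0.4067
= 71.8216 Nm


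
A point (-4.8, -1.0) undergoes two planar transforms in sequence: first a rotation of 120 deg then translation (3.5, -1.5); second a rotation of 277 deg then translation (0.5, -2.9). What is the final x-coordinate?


After transform 1:
x1 = cos(120)*-4.8 - sin(120)*-1.0 + 3.5 = 6.766
y1 = sin(120)*-4.8 + cos(120)*-1.0 + -1.5 = -5.1569
After transform 2:
x2 = cos(277)*6.766 - sin(277)*-5.1569 + 0.5
= -3.7939


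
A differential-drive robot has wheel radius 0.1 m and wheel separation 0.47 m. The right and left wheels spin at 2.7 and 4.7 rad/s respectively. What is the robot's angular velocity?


vR = r*wR = 0.1*2.7 = 0.27 m/s
vL = r*wL = 0.1*4.7 = 0.47 m/s
v = (vR+vL)/2 = 0.37 m/s
omega = (vR-vL)/L = -0.4255 rad/s
angular velocity = -0.4255 rad/s


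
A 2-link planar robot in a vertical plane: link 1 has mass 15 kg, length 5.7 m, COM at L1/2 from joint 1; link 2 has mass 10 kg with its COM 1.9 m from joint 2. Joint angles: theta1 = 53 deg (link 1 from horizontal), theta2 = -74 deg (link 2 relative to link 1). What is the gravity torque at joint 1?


Horizontal distance from joint 1 to link-1 COM:
  x_c1 = (L1/2)*cos(t1) = 2.85 * 0.6018 = 1.7152 m
Horizontal distance from joint 1 to link-2 COM:
  x_c2 = L1*cos(t1) + Lc2*cos(t1+t2)
       = 5.7*0.6018 + 1.9*0.9336 = 5.2041 m
tau1 = m1*g*x_c1 + m2*g*x_c2
     = 15*9.81*1.7152 + 10*9.81*5.2041
     = 252.3877 + 510.527
     = 762.9146 Nm


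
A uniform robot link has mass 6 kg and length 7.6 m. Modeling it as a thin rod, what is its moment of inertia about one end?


I = (1/3) * m * L^2
= (1/3) * 6 * 7.6^2
= 0.333333 * 6 * 57.76
= 115.52 kg*m^2


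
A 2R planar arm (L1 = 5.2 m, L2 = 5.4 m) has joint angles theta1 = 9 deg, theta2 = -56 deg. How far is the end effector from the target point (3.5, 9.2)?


End effector via forward kinematics:
x = L1*cos(t1) + L2*cos(t1+t2) = 8.8188
y = L1*sin(t1) + L2*sin(t1+t2) = -3.1359
Distance to target:
d = sqrt((3.5 - 8.8188)^2 + (9.2 - -3.1359)^2)
= sqrt(28.2893 + 152.1732)
= 13.4336 m


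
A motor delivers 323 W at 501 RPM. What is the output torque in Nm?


omega = 501 * 2*pi/60 = 52.4646 rad/s
tau = P / omega = 323 / 52.4646
= 6.1565 Nm


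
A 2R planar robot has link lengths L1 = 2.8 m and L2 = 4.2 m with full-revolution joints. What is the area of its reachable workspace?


r_max = L1 + L2 = 7.0 m
r_min = |L1 - L2| = 1.4 m
Area = pi*(r_max^2 - r_min^2)
= pi*(49.0 - 1.96)
= pi * 47.04
= 147.7805 m^2


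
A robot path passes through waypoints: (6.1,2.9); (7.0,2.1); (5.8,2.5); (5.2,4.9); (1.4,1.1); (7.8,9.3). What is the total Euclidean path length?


Segment lengths:
  seg1 = sqrt((0.9)^2 + (-0.8)^2) = 1.2042
  seg2 = sqrt((-1.2)^2 + (0.4)^2) = 1.2649
  seg3 = sqrt((-0.6)^2 + (2.4)^2) = 2.4739
  seg4 = sqrt((-3.8)^2 + (-3.8)^2) = 5.374
  seg5 = sqrt((6.4)^2 + (8.2)^2) = 10.4019
Total = 20.7189


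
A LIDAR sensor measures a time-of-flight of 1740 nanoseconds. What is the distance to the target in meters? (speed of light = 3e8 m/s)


tof = 1740 ns = 1.74e-06 s
dist = c * tof / 2
= 3e8 * 1.74e-06 / 2
= 261.0 m


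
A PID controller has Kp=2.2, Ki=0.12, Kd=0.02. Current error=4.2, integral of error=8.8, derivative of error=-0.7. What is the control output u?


u = Kp*e + Ki*int(e) + Kd*de/dt
= 2.2*4.2 + 0.12*8.8 + 0.02*(-0.7)
= 9.24 + 1.056 + -0.014
= 10.282


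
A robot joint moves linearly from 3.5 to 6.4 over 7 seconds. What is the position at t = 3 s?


s = t/T = 3/7 = 0.4286
p(t) = p0 + (pf-p0)*s
= 3.5 + (6.4 - 3.5) * 0.4286
= 4.7429


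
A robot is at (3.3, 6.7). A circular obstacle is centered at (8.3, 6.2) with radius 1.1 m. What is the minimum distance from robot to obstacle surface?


center_dist = sqrt((3.3-8.3)^2 + (6.7-6.2)^2)
= sqrt(25.0 + 0.25)
= 5.0249
min_dist = center_dist - radius = 5.0249 - 1.1 = 3.9249 m


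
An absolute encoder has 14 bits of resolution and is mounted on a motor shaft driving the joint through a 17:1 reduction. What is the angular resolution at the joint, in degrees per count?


counts = 2^14 = 16384
effective counts at joint = 16384 * 17 = 278528
resolution = 360 / 278528
= 0.0013 deg/count


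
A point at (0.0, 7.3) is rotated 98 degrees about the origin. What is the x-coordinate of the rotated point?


x' = x*cos(theta) - y*sin(theta)
cos(98 deg) = -0.1392, sin(98 deg) = 0.9903
x' = 0.0 * -0.1392 - 7.3 * 0.9903
= -0.0 - 7.229
= -7.229


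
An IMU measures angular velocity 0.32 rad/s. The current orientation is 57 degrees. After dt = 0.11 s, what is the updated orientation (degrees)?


delta_theta = w * dt = 0.32 * 0.11 = 0.0352 rad
= 2.0168 deg
theta_new = 57 + 2.0168 = 59.0168 deg


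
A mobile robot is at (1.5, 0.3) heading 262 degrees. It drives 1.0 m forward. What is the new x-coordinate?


x_new = x0 + d*cos(theta)
= 1.5 + 1.0*cos(262)
= 1.5 + -0.1392
= 1.3608


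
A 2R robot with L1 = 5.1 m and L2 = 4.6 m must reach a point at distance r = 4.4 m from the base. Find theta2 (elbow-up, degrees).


cos(theta2) = (r^2 - L1^2 - L2^2) / (2*L1*L2)
cos(theta2) = (19.36 - 26.01 - 21.16) / 46.92
cos(theta2) = -0.592711
theta2 = 126.3496 degrees


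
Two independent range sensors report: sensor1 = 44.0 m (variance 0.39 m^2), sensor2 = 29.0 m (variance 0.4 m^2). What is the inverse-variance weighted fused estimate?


w1 = (1/var1) / (1/var1 + 1/var2)
   = 2.5641 / (2.5641 + 2.5) = 0.5063
w2 = 1 - w1 = 0.4937
fused = w1*s1 + w2*s2 = 22.2785 + 14.3165
= 36.5949 m


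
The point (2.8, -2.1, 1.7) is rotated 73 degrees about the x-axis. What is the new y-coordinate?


Rotation about x-axis: y' = y*cos(theta) - z*sin(theta)
= -2.1 * 0.2924 - 1.7 * 0.9563
= -2.2397


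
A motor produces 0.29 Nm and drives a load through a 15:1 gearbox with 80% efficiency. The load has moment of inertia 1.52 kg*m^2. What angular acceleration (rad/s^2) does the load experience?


tau_out = tau_motor * N * eta
= 0.29 * 15 * 0.8 = 3.48 Nm
alpha = tau_out / I = 3.48 / 1.52
= 2.2895 rad/s^2


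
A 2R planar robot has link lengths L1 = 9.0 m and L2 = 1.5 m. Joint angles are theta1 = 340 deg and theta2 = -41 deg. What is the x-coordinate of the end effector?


Convert angles to radians: theta1 = 5.9341, theta2 = -0.7156
x = L1*cos(theta1) + L2*cos(theta1+theta2)
x = 8.4572 + 0.7272
x = 9.1844


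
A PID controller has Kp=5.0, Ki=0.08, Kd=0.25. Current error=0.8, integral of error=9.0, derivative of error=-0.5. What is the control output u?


u = Kp*e + Ki*int(e) + Kd*de/dt
= 5.0*0.8 + 0.08*9.0 + 0.25*(-0.5)
= 4.0 + 0.72 + -0.125
= 4.595


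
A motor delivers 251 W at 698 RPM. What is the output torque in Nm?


omega = 698 * 2*pi/60 = 73.0944 rad/s
tau = P / omega = 251 / 73.0944
= 3.4339 Nm


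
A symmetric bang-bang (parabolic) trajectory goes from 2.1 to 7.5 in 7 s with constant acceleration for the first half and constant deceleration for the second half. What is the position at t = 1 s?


Symmetric rest-to-rest: each phase covers (pf-p0)/2 in time T/2. 0.5*a*(T/2)^2 = (pf-p0)/2 => a = 4*(pf-p0)/T^2
a = 4*(7.5-2.1)/7^2 = 0.4408
t = 1 is in the acceleration phase (t <= T/2).
p = p0 + 0.5*a*t^2 = 2.1 + 0.5*0.4408*1^2
= 2.3204


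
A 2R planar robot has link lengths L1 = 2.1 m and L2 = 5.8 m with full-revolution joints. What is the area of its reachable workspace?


r_max = L1 + L2 = 7.9 m
r_min = |L1 - L2| = 3.7 m
Area = pi*(r_max^2 - r_min^2)
= pi*(62.41 - 13.69)
= pi * 48.72
= 153.0584 m^2
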